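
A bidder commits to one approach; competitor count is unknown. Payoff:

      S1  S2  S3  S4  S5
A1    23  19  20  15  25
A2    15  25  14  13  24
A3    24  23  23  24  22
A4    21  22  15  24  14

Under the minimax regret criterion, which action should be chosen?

A3

Column bests: S1=24, S2=25, S3=23, S4=24, S5=25.
A1 regrets: 1, 6, 3, 9, 0 → max 9
A2 regrets: 9, 0, 9, 11, 1 → max 11
A3 regrets: 0, 2, 0, 0, 3 → max 3
A4 regrets: 3, 3, 8, 0, 11 → max 11
Smallest max regret = 3 → A3.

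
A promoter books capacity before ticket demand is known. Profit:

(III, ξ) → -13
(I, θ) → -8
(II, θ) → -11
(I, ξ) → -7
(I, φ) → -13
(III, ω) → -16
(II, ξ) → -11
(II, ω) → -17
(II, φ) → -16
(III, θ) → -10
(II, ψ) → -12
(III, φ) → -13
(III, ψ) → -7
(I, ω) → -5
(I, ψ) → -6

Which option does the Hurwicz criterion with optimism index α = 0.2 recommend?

I: 0.2·(-5) + 0.8·(-13) = -11.4
II: 0.2·(-11) + 0.8·(-17) = -15.8
III: 0.2·(-7) + 0.8·(-16) = -14.2
Highest Hurwicz score = -11.4 → I.

I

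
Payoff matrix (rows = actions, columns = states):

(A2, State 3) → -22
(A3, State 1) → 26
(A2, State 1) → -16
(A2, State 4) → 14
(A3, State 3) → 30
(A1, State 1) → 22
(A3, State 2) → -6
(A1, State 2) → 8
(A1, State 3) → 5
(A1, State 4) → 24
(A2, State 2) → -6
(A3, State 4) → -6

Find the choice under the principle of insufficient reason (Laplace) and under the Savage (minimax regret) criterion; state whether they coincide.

Row averages: A1=14.75, A2=-7.5, A3=11
Highest average = 14.75 → A1.
Column bests: State 1=26, State 2=8, State 3=30, State 4=24.
A1 regrets: 4, 0, 25, 0 → max 25
A2 regrets: 42, 14, 52, 10 → max 52
A3 regrets: 0, 14, 0, 30 → max 30
Smallest max regret = 25 → A1.

laplace → A1; minimax regret → A1 (agree)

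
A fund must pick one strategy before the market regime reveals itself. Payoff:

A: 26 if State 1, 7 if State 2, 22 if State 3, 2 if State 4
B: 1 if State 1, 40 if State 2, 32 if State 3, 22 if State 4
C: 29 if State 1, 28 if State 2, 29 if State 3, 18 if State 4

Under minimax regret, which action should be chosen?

Column bests: State 1=29, State 2=40, State 3=32, State 4=22.
A regrets: 3, 33, 10, 20 → max 33
B regrets: 28, 0, 0, 0 → max 28
C regrets: 0, 12, 3, 4 → max 12
Smallest max regret = 12 → C.

C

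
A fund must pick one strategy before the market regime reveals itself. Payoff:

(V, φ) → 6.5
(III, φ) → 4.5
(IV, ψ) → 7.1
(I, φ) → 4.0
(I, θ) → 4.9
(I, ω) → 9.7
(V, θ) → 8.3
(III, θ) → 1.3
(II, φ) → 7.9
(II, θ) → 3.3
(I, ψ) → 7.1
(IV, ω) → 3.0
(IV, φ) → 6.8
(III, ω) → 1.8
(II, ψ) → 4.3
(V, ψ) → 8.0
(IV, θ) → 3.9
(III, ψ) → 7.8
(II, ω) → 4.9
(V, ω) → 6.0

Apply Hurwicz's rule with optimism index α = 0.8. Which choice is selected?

I

I: 0.8·9.7 + 0.2·4.0 = 8.56
II: 0.8·7.9 + 0.2·3.3 = 6.98
III: 0.8·7.8 + 0.2·1.3 = 6.5
IV: 0.8·7.1 + 0.2·3.0 = 6.28
V: 0.8·8.3 + 0.2·6.0 = 7.84
Highest Hurwicz score = 8.56 → I.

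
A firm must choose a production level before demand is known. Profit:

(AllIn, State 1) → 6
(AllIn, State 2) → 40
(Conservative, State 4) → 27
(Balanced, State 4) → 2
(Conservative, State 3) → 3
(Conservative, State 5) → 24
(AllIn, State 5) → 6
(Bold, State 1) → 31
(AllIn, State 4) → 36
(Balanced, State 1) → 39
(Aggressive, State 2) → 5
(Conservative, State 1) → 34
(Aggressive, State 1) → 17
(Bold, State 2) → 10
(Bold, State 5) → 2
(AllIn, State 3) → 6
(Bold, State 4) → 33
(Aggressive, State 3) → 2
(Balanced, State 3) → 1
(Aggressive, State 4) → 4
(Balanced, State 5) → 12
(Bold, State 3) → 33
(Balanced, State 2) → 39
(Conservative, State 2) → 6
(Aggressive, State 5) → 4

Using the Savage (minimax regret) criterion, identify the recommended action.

Bold

Column bests: State 1=39, State 2=40, State 3=33, State 4=36, State 5=24.
Conservative regrets: 5, 34, 30, 9, 0 → max 34
Balanced regrets: 0, 1, 32, 34, 12 → max 34
Aggressive regrets: 22, 35, 31, 32, 20 → max 35
Bold regrets: 8, 30, 0, 3, 22 → max 30
AllIn regrets: 33, 0, 27, 0, 18 → max 33
Smallest max regret = 30 → Bold.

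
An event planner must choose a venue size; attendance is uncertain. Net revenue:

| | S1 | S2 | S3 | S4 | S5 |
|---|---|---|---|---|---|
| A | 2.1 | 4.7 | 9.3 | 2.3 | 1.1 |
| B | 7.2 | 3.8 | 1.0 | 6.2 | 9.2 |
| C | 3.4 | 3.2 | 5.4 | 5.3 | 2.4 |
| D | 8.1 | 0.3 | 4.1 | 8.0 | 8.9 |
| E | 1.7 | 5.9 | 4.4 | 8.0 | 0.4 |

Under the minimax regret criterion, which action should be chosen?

D

Column bests: S1=8.1, S2=5.9, S3=9.3, S4=8.0, S5=9.2.
A regrets: 6.0, 1.2, 0.0, 5.7, 8.1 → max 8.1
B regrets: 0.9, 2.1, 8.3, 1.8, 0.0 → max 8.3
C regrets: 4.7, 2.7, 3.9, 2.7, 6.8 → max 6.8
D regrets: 0.0, 5.6, 5.2, 0.0, 0.3 → max 5.6
E regrets: 6.4, 0.0, 4.9, 0.0, 8.8 → max 8.8
Smallest max regret = 5.6 → D.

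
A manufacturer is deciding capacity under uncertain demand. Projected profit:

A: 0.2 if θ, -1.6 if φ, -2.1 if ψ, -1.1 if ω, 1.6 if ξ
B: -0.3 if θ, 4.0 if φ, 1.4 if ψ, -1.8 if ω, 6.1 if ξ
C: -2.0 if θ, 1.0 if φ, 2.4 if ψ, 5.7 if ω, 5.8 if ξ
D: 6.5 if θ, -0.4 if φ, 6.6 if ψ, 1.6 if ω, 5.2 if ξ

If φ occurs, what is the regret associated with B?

Best payoff under φ is 4.0.
Regret = 4.0 − 4.0 = 0.0.

0.0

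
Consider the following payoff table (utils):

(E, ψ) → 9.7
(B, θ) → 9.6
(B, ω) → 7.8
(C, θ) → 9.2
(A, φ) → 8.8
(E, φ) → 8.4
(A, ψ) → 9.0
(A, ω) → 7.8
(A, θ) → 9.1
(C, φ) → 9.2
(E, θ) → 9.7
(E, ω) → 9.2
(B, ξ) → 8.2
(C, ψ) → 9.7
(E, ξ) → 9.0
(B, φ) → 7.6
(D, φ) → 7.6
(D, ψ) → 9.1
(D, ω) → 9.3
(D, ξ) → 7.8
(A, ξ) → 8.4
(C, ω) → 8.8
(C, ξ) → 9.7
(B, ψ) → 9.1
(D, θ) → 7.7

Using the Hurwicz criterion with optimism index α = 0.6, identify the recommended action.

C

A: 0.6·9.1 + 0.4·7.8 = 8.58
B: 0.6·9.6 + 0.4·7.6 = 8.8
C: 0.6·9.7 + 0.4·8.8 = 9.34
D: 0.6·9.3 + 0.4·7.6 = 8.62
E: 0.6·9.7 + 0.4·8.4 = 9.18
Highest Hurwicz score = 9.34 → C.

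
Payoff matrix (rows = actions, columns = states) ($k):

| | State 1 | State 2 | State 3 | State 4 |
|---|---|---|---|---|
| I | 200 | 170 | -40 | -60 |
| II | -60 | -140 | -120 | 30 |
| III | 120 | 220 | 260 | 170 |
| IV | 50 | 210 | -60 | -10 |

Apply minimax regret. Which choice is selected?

III

Column bests: State 1=200, State 2=220, State 3=260, State 4=170.
I regrets: 0, 50, 300, 230 → max 300
II regrets: 260, 360, 380, 140 → max 380
III regrets: 80, 0, 0, 0 → max 80
IV regrets: 150, 10, 320, 180 → max 320
Smallest max regret = 80 → III.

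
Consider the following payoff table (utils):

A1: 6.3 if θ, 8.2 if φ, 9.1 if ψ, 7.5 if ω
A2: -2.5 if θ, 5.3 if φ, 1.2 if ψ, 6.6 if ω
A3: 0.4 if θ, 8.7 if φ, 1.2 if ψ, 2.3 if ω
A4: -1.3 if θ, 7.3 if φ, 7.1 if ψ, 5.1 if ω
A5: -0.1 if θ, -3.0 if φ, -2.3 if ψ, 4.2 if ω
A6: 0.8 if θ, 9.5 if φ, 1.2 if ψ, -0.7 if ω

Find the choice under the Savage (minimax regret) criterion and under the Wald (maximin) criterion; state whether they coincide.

minimax regret → A1; maximin → A1 (agree)

Column bests: θ=6.3, φ=9.5, ψ=9.1, ω=7.5.
A1 regrets: 0.0, 1.3, 0.0, 0.0 → max 1.3
A2 regrets: 8.8, 4.2, 7.9, 0.9 → max 8.8
A3 regrets: 5.9, 0.8, 7.9, 5.2 → max 7.9
A4 regrets: 7.6, 2.2, 2.0, 2.4 → max 7.6
A5 regrets: 6.4, 12.5, 11.4, 3.3 → max 12.5
A6 regrets: 5.5, 0.0, 7.9, 8.2 → max 8.2
Smallest max regret = 1.3 → A1.
Row minima: A1=6.3, A2=-2.5, A3=0.4, A4=-1.3, A5=-3.0, A6=-0.7
Best worst-case = 6.3 → A1.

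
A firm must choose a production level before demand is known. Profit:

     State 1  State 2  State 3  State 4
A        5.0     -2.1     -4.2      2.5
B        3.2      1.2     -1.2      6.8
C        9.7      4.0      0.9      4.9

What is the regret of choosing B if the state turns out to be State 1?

Best payoff under State 1 is 9.7.
Regret = 9.7 − 3.2 = 6.5.

6.5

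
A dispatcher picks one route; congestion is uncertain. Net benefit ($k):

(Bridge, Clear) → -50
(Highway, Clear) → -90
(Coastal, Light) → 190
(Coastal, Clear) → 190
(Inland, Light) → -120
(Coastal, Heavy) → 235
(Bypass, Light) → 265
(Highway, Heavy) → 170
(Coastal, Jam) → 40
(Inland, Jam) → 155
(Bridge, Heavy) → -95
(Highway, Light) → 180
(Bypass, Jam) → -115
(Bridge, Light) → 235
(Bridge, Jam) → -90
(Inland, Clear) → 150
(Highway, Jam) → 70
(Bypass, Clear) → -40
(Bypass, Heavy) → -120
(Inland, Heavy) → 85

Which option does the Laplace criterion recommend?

Coastal

Row averages: Coastal=163.75, Inland=67.5, Highway=82.5, Bypass=-2.5, Bridge=0
Highest average = 163.75 → Coastal.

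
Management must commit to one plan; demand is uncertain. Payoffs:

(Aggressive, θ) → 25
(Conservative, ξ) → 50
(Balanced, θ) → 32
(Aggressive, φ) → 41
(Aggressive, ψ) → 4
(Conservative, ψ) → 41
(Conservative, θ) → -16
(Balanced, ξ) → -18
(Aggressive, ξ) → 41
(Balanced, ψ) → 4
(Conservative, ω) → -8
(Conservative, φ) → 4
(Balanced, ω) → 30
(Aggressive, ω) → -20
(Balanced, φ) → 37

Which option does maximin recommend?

Conservative

Row minima: Conservative=-16, Balanced=-18, Aggressive=-20
Best worst-case = -16 → Conservative.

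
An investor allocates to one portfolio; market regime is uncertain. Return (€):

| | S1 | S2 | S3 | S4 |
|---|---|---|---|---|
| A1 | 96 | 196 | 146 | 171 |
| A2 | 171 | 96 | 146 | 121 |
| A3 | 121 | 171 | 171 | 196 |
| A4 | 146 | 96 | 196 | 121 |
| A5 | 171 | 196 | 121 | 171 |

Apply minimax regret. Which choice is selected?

Column bests: S1=171, S2=196, S3=196, S4=196.
A1 regrets: 75, 0, 50, 25 → max 75
A2 regrets: 0, 100, 50, 75 → max 100
A3 regrets: 50, 25, 25, 0 → max 50
A4 regrets: 25, 100, 0, 75 → max 100
A5 regrets: 0, 0, 75, 25 → max 75
Smallest max regret = 50 → A3.

A3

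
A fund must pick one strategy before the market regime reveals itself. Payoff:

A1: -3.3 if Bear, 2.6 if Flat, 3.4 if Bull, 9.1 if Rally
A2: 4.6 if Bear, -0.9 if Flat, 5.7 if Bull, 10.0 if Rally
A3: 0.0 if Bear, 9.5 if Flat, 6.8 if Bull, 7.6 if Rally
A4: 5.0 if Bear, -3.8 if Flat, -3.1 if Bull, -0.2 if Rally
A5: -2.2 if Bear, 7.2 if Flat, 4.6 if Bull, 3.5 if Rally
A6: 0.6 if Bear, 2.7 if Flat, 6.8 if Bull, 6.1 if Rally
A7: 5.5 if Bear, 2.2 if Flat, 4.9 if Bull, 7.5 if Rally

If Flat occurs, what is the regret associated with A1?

6.9

Best payoff under Flat is 9.5.
Regret = 9.5 − 2.6 = 6.9.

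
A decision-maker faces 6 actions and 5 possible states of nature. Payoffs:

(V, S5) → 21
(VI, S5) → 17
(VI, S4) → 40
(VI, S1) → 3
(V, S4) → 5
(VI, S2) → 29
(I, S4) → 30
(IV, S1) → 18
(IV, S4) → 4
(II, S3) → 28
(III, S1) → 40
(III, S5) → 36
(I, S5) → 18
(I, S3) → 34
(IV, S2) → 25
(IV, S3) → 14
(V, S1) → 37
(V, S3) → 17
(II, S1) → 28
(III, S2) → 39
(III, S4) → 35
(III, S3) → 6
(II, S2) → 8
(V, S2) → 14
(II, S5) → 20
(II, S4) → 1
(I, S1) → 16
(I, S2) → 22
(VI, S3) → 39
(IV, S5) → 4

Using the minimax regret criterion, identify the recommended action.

Column bests: S1=40, S2=39, S3=39, S4=40, S5=36.
I regrets: 24, 17, 5, 10, 18 → max 24
II regrets: 12, 31, 11, 39, 16 → max 39
III regrets: 0, 0, 33, 5, 0 → max 33
IV regrets: 22, 14, 25, 36, 32 → max 36
V regrets: 3, 25, 22, 35, 15 → max 35
VI regrets: 37, 10, 0, 0, 19 → max 37
Smallest max regret = 24 → I.

I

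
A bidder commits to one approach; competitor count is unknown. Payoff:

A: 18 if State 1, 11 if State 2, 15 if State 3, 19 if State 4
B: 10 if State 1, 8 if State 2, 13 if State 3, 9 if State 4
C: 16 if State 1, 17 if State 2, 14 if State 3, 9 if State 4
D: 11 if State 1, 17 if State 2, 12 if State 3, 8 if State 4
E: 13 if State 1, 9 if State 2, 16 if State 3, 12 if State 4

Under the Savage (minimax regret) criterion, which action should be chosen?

Column bests: State 1=18, State 2=17, State 3=16, State 4=19.
A regrets: 0, 6, 1, 0 → max 6
B regrets: 8, 9, 3, 10 → max 10
C regrets: 2, 0, 2, 10 → max 10
D regrets: 7, 0, 4, 11 → max 11
E regrets: 5, 8, 0, 7 → max 8
Smallest max regret = 6 → A.

A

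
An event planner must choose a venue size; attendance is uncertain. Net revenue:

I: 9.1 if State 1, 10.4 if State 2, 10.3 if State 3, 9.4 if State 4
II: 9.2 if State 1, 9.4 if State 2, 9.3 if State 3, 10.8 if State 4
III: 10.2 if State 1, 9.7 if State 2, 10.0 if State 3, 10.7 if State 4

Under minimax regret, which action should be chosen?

III

Column bests: State 1=10.2, State 2=10.4, State 3=10.3, State 4=10.8.
I regrets: 1.1, 0.0, 0.0, 1.4 → max 1.4
II regrets: 1.0, 1.0, 1.0, 0.0 → max 1.0
III regrets: 0.0, 0.7, 0.3, 0.1 → max 0.7
Smallest max regret = 0.7 → III.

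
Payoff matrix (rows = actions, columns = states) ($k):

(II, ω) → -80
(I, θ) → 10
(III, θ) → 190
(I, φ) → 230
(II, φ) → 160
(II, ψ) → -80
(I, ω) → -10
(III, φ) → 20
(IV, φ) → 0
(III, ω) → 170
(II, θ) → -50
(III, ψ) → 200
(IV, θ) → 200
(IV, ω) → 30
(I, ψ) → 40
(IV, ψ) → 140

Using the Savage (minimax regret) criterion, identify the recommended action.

Column bests: θ=200, φ=230, ψ=200, ω=170.
I regrets: 190, 0, 160, 180 → max 190
II regrets: 250, 70, 280, 250 → max 280
III regrets: 10, 210, 0, 0 → max 210
IV regrets: 0, 230, 60, 140 → max 230
Smallest max regret = 190 → I.

I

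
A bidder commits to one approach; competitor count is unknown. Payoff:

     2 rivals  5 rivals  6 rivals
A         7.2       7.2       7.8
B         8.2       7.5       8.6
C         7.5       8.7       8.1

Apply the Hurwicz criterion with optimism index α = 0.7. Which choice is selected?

A: 0.7·7.8 + 0.3·7.2 = 7.62
B: 0.7·8.6 + 0.3·7.5 = 8.27
C: 0.7·8.7 + 0.3·7.5 = 8.34
Highest Hurwicz score = 8.34 → C.

C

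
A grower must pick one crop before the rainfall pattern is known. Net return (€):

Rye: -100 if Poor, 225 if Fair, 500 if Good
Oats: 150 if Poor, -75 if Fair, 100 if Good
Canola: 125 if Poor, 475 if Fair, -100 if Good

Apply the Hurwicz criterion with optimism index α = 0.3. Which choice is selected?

Rye

Rye: 0.3·500 + 0.7·(-100) = 80
Oats: 0.3·150 + 0.7·(-75) = -7.5
Canola: 0.3·475 + 0.7·(-100) = 72.5
Highest Hurwicz score = 80 → Rye.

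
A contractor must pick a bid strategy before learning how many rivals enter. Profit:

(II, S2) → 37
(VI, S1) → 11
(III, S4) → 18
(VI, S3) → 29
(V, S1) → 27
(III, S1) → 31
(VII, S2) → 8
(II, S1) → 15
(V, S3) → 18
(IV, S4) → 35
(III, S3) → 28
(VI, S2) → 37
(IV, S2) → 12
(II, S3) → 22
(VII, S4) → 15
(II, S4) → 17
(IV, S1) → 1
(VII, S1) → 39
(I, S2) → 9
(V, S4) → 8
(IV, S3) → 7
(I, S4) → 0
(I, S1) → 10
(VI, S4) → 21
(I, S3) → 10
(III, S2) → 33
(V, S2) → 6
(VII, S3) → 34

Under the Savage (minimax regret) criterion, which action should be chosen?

III

Column bests: S1=39, S2=37, S3=34, S4=35.
I regrets: 29, 28, 24, 35 → max 35
II regrets: 24, 0, 12, 18 → max 24
III regrets: 8, 4, 6, 17 → max 17
IV regrets: 38, 25, 27, 0 → max 38
V regrets: 12, 31, 16, 27 → max 31
VI regrets: 28, 0, 5, 14 → max 28
VII regrets: 0, 29, 0, 20 → max 29
Smallest max regret = 17 → III.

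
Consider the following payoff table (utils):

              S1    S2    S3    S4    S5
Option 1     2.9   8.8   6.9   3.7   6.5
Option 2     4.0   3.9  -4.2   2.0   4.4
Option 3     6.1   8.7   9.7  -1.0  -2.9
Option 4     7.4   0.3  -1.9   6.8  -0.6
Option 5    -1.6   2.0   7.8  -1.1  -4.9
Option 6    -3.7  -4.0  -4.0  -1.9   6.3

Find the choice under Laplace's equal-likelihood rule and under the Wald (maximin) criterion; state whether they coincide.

Row averages: Option 1=5.76, Option 2=2.02, Option 3=4.12, Option 4=2.4, Option 5=0.44, Option 6=-1.46
Highest average = 5.76 → Option 1.
Row minima: Option 1=2.9, Option 2=-4.2, Option 3=-2.9, Option 4=-1.9, Option 5=-4.9, Option 6=-4.0
Best worst-case = 2.9 → Option 1.

laplace → Option 1; maximin → Option 1 (agree)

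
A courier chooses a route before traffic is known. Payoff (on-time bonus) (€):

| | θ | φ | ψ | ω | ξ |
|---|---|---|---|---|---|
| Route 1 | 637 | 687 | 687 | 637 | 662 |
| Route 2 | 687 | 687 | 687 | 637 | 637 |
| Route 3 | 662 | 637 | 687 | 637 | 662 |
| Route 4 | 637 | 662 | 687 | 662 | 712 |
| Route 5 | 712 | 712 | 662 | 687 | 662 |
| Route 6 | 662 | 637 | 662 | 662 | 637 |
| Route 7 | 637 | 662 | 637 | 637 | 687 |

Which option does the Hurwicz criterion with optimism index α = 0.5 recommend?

Route 1: 0.5·687 + 0.5·637 = 662
Route 2: 0.5·687 + 0.5·637 = 662
Route 3: 0.5·687 + 0.5·637 = 662
Route 4: 0.5·712 + 0.5·637 = 674.5
Route 5: 0.5·712 + 0.5·662 = 687
Route 6: 0.5·662 + 0.5·637 = 649.5
Route 7: 0.5·687 + 0.5·637 = 662
Highest Hurwicz score = 687 → Route 5.

Route 5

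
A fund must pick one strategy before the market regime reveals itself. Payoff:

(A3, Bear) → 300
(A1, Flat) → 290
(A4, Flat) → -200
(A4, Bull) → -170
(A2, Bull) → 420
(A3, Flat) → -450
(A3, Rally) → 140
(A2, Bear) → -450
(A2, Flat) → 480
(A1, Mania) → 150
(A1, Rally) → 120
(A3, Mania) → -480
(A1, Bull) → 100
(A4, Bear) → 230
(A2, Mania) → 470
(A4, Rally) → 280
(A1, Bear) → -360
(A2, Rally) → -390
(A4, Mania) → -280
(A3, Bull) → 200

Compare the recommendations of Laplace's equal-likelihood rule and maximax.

laplace → A2; maximax → A2 (agree)

Row averages: A1=60, A2=106, A3=-58, A4=-28
Highest average = 106 → A2.
Row maxima: A1=290, A2=480, A3=300, A4=280
Best best-case = 480 → A2.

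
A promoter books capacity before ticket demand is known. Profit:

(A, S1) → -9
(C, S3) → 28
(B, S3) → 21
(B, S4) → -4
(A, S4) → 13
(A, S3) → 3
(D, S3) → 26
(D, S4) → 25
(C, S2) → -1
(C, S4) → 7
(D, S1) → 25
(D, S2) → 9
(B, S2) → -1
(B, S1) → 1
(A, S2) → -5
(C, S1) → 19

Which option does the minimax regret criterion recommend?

Column bests: S1=25, S2=9, S3=28, S4=25.
A regrets: 34, 14, 25, 12 → max 34
B regrets: 24, 10, 7, 29 → max 29
C regrets: 6, 10, 0, 18 → max 18
D regrets: 0, 0, 2, 0 → max 2
Smallest max regret = 2 → D.

D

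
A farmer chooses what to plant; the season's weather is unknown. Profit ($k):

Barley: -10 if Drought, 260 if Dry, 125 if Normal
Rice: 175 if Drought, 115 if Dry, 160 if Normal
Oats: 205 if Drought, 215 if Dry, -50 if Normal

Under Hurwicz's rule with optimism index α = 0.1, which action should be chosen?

Barley: 0.1·260 + 0.9·(-10) = 17
Rice: 0.1·175 + 0.9·115 = 121
Oats: 0.1·215 + 0.9·(-50) = -23.5
Highest Hurwicz score = 121 → Rice.

Rice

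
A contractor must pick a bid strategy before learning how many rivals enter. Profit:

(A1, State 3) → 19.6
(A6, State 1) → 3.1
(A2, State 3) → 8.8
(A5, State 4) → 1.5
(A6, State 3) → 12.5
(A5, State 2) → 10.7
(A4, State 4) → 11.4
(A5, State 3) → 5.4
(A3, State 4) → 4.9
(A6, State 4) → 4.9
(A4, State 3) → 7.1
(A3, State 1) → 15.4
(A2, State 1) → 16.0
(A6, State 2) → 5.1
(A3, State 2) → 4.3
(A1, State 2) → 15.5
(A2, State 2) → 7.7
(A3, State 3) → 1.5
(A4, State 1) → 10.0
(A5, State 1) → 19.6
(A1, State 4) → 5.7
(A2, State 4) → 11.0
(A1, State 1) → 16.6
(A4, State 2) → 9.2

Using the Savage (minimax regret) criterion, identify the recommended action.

A1

Column bests: State 1=19.6, State 2=15.5, State 3=19.6, State 4=11.4.
A1 regrets: 3.0, 0.0, 0.0, 5.7 → max 5.7
A2 regrets: 3.6, 7.8, 10.8, 0.4 → max 10.8
A3 regrets: 4.2, 11.2, 18.1, 6.5 → max 18.1
A4 regrets: 9.6, 6.3, 12.5, 0.0 → max 12.5
A5 regrets: 0.0, 4.8, 14.2, 9.9 → max 14.2
A6 regrets: 16.5, 10.4, 7.1, 6.5 → max 16.5
Smallest max regret = 5.7 → A1.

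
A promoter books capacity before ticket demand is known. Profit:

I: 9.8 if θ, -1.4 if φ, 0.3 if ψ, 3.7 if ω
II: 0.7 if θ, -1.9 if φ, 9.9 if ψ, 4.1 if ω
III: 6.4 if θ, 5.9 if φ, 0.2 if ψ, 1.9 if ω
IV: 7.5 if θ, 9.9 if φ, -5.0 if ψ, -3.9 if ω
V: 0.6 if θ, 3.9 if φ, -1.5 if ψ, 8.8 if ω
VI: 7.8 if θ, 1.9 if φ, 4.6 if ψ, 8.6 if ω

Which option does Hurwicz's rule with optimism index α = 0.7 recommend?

I: 0.7·9.8 + 0.3·(-1.4) = 6.44
II: 0.7·9.9 + 0.3·(-1.9) = 6.36
III: 0.7·6.4 + 0.3·0.2 = 4.54
IV: 0.7·9.9 + 0.3·(-5.0) = 5.43
V: 0.7·8.8 + 0.3·(-1.5) = 5.71
VI: 0.7·8.6 + 0.3·1.9 = 6.59
Highest Hurwicz score = 6.59 → VI.

VI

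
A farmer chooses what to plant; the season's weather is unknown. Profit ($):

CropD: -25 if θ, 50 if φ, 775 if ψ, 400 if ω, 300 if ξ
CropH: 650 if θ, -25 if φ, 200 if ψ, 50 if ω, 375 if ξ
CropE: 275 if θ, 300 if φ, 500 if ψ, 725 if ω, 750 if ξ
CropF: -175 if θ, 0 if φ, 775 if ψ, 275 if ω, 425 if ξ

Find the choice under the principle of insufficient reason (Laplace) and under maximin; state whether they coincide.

Row averages: CropD=300, CropH=250, CropE=510, CropF=260
Highest average = 510 → CropE.
Row minima: CropD=-25, CropH=-25, CropE=275, CropF=-175
Best worst-case = 275 → CropE.

laplace → CropE; maximin → CropE (agree)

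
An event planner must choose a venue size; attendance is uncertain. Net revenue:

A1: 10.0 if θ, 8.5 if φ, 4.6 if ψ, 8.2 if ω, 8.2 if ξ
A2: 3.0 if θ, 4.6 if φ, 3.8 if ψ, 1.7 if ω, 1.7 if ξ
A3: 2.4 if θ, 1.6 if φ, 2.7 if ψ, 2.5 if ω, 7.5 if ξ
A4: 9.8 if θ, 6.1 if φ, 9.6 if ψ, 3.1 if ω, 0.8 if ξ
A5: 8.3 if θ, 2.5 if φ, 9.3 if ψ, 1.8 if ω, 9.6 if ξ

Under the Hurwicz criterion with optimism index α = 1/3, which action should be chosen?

A1: 1/3·10.0 + 2/3·4.6 = 6.4
A2: 1/3·4.6 + 2/3·1.7 = 8/3
A3: 1/3·7.5 + 2/3·1.6 = 107/30
A4: 1/3·9.8 + 2/3·0.8 = 3.8
A5: 1/3·9.6 + 2/3·1.8 = 4.4
Highest Hurwicz score = 6.4 → A1.

A1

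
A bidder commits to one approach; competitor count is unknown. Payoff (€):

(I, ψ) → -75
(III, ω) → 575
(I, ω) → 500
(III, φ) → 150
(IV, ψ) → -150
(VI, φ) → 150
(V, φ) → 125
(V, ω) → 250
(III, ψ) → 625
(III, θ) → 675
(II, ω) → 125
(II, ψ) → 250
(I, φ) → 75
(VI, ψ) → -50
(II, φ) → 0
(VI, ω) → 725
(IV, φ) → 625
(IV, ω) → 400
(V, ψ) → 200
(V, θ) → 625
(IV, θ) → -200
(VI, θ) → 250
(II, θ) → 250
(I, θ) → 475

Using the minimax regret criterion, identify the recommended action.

III

Column bests: θ=675, φ=625, ψ=625, ω=725.
I regrets: 200, 550, 700, 225 → max 700
II regrets: 425, 625, 375, 600 → max 625
III regrets: 0, 475, 0, 150 → max 475
IV regrets: 875, 0, 775, 325 → max 875
V regrets: 50, 500, 425, 475 → max 500
VI regrets: 425, 475, 675, 0 → max 675
Smallest max regret = 475 → III.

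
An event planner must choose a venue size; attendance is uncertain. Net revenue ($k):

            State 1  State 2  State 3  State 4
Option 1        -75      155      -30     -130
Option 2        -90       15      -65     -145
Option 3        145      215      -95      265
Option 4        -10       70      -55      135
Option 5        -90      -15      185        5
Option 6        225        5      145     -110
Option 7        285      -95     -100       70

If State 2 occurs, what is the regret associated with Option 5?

Best payoff under State 2 is 215.
Regret = 215 − (-15) = 230.

230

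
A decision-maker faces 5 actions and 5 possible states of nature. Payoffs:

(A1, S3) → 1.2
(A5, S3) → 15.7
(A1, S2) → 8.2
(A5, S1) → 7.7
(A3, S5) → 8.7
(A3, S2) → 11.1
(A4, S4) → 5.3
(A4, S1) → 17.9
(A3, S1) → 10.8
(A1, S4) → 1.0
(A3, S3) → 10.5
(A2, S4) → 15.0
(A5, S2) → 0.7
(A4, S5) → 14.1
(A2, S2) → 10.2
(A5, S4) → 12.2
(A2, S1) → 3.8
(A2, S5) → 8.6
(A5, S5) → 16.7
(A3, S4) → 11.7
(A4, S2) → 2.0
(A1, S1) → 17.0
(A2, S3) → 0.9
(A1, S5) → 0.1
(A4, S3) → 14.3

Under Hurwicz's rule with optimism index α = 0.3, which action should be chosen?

A1: 0.3·17.0 + 0.7·0.1 = 5.17
A2: 0.3·15.0 + 0.7·0.9 = 5.13
A3: 0.3·11.7 + 0.7·8.7 = 9.6
A4: 0.3·17.9 + 0.7·2.0 = 6.77
A5: 0.3·16.7 + 0.7·0.7 = 5.5
Highest Hurwicz score = 9.6 → A3.

A3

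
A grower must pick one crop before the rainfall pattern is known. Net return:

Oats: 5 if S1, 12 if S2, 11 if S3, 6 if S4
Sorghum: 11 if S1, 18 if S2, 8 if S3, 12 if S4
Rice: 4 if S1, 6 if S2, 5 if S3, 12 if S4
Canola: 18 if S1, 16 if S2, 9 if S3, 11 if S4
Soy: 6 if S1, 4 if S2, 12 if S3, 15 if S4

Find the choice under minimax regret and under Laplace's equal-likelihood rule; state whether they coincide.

Column bests: S1=18, S2=18, S3=12, S4=15.
Oats regrets: 13, 6, 1, 9 → max 13
Sorghum regrets: 7, 0, 4, 3 → max 7
Rice regrets: 14, 12, 7, 3 → max 14
Canola regrets: 0, 2, 3, 4 → max 4
Soy regrets: 12, 14, 0, 0 → max 14
Smallest max regret = 4 → Canola.
Row averages: Oats=8.5, Sorghum=12.25, Rice=6.75, Canola=13.5, Soy=9.25
Highest average = 13.5 → Canola.

minimax regret → Canola; laplace → Canola (agree)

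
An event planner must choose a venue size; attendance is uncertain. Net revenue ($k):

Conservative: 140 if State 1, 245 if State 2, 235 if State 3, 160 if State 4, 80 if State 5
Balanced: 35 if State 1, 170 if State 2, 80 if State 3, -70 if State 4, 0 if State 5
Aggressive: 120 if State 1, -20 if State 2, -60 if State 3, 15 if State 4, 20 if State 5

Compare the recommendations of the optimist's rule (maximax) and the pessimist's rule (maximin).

Row maxima: Conservative=245, Balanced=170, Aggressive=120
Best best-case = 245 → Conservative.
Row minima: Conservative=80, Balanced=-70, Aggressive=-60
Best worst-case = 80 → Conservative.

maximax → Conservative; maximin → Conservative (agree)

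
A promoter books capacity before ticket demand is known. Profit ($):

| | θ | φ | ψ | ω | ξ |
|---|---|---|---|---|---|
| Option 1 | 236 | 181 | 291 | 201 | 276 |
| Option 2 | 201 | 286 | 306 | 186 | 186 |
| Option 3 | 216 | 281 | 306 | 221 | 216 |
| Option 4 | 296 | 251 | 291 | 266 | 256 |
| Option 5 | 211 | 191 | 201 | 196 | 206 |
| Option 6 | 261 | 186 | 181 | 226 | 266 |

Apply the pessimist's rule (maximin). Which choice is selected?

Option 4

Row minima: Option 1=181, Option 2=186, Option 3=216, Option 4=251, Option 5=191, Option 6=181
Best worst-case = 251 → Option 4.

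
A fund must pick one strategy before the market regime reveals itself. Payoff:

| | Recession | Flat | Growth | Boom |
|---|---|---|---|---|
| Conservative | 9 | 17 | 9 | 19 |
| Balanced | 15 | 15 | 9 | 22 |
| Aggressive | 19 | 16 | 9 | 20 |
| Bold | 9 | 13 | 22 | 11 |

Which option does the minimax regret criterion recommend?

Bold

Column bests: Recession=19, Flat=17, Growth=22, Boom=22.
Conservative regrets: 10, 0, 13, 3 → max 13
Balanced regrets: 4, 2, 13, 0 → max 13
Aggressive regrets: 0, 1, 13, 2 → max 13
Bold regrets: 10, 4, 0, 11 → max 11
Smallest max regret = 11 → Bold.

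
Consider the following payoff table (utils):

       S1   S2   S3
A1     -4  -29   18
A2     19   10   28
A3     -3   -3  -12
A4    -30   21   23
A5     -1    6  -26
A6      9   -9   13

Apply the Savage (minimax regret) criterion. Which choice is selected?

A2

Column bests: S1=19, S2=21, S3=28.
A1 regrets: 23, 50, 10 → max 50
A2 regrets: 0, 11, 0 → max 11
A3 regrets: 22, 24, 40 → max 40
A4 regrets: 49, 0, 5 → max 49
A5 regrets: 20, 15, 54 → max 54
A6 regrets: 10, 30, 15 → max 30
Smallest max regret = 11 → A2.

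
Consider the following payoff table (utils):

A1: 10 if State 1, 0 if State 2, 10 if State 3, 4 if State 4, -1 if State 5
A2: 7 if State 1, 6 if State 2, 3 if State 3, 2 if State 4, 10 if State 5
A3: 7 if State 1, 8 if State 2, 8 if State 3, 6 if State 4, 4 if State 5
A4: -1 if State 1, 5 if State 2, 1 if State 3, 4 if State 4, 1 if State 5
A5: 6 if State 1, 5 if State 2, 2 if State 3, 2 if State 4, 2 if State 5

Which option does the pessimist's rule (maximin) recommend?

A3

Row minima: A1=-1, A2=2, A3=4, A4=-1, A5=2
Best worst-case = 4 → A3.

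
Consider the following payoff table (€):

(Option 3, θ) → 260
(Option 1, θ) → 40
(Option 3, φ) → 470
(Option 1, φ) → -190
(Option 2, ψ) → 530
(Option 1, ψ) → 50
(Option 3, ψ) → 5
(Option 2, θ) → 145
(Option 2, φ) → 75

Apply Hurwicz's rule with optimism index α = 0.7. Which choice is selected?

Option 2

Option 1: 0.7·50 + 0.3·(-190) = -22
Option 2: 0.7·530 + 0.3·75 = 393.5
Option 3: 0.7·470 + 0.3·5 = 330.5
Highest Hurwicz score = 393.5 → Option 2.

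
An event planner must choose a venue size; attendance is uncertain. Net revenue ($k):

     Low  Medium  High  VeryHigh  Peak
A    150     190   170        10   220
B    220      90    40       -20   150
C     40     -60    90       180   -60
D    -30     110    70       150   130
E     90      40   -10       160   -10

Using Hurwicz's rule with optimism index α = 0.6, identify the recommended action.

A: 0.6·220 + 0.4·10 = 136
B: 0.6·220 + 0.4·(-20) = 124
C: 0.6·180 + 0.4·(-60) = 84
D: 0.6·150 + 0.4·(-30) = 78
E: 0.6·160 + 0.4·(-10) = 92
Highest Hurwicz score = 136 → A.

A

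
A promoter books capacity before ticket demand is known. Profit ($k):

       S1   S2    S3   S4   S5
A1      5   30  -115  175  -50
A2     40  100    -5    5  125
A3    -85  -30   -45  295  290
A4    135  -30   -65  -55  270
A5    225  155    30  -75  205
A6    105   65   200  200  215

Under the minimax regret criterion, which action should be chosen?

A6

Column bests: S1=225, S2=155, S3=200, S4=295, S5=290.
A1 regrets: 220, 125, 315, 120, 340 → max 340
A2 regrets: 185, 55, 205, 290, 165 → max 290
A3 regrets: 310, 185, 245, 0, 0 → max 310
A4 regrets: 90, 185, 265, 350, 20 → max 350
A5 regrets: 0, 0, 170, 370, 85 → max 370
A6 regrets: 120, 90, 0, 95, 75 → max 120
Smallest max regret = 120 → A6.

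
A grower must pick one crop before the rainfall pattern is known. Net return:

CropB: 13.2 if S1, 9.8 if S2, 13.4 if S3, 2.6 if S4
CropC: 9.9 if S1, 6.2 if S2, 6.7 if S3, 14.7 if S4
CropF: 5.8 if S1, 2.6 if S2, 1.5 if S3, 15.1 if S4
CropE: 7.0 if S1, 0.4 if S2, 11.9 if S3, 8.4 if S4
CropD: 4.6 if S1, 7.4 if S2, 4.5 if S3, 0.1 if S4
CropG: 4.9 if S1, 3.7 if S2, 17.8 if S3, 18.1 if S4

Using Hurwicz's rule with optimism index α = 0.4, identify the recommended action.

CropC

CropB: 0.4·13.4 + 0.6·2.6 = 6.92
CropC: 0.4·14.7 + 0.6·6.2 = 9.6
CropF: 0.4·15.1 + 0.6·1.5 = 6.94
CropE: 0.4·11.9 + 0.6·0.4 = 5
CropD: 0.4·7.4 + 0.6·0.1 = 3.02
CropG: 0.4·18.1 + 0.6·3.7 = 9.46
Highest Hurwicz score = 9.6 → CropC.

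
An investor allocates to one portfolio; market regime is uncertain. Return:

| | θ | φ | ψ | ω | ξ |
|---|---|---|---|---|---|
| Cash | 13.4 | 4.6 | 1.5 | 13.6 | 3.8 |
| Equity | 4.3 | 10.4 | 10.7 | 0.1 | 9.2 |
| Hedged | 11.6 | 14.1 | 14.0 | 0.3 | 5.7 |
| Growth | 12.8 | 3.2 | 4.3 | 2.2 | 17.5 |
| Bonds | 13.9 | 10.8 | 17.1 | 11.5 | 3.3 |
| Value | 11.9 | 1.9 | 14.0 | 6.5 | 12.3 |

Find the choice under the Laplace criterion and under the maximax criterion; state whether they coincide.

Row averages: Cash=7.38, Equity=6.94, Hedged=9.14, Growth=8, Bonds=11.32, Value=9.32
Highest average = 11.32 → Bonds.
Row maxima: Cash=13.6, Equity=10.7, Hedged=14.1, Growth=17.5, Bonds=17.1, Value=14.0
Best best-case = 17.5 → Growth.

laplace → Bonds; maximax → Growth (disagree)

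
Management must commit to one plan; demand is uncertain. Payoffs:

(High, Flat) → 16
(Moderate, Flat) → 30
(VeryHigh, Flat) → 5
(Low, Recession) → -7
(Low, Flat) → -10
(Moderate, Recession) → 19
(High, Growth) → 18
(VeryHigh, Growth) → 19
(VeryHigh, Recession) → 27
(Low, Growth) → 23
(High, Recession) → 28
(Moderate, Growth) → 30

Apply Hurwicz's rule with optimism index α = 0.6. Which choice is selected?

Moderate

Low: 0.6·23 + 0.4·(-10) = 9.8
Moderate: 0.6·30 + 0.4·19 = 25.6
High: 0.6·28 + 0.4·16 = 23.2
VeryHigh: 0.6·27 + 0.4·5 = 18.2
Highest Hurwicz score = 25.6 → Moderate.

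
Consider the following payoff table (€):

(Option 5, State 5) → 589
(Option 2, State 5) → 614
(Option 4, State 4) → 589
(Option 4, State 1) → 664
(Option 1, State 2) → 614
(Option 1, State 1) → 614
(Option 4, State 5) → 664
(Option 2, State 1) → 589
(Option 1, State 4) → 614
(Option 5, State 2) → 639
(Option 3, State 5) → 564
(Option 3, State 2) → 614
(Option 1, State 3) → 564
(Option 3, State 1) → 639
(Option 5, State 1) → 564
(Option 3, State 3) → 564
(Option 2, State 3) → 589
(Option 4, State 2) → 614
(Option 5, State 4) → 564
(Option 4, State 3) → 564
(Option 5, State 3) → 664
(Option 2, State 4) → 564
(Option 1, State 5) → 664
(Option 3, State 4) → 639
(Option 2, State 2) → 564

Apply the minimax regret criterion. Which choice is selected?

Option 2

Column bests: State 1=664, State 2=639, State 3=664, State 4=639, State 5=664.
Option 1 regrets: 50, 25, 100, 25, 0 → max 100
Option 2 regrets: 75, 75, 75, 75, 50 → max 75
Option 3 regrets: 25, 25, 100, 0, 100 → max 100
Option 4 regrets: 0, 25, 100, 50, 0 → max 100
Option 5 regrets: 100, 0, 0, 75, 75 → max 100
Smallest max regret = 75 → Option 2.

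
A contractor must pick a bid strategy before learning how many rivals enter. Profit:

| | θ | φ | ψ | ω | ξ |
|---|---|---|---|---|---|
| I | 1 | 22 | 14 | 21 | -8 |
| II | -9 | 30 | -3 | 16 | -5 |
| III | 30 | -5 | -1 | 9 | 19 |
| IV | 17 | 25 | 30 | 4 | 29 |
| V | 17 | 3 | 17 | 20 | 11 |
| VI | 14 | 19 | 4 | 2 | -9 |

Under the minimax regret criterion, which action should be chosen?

Column bests: θ=30, φ=30, ψ=30, ω=21, ξ=29.
I regrets: 29, 8, 16, 0, 37 → max 37
II regrets: 39, 0, 33, 5, 34 → max 39
III regrets: 0, 35, 31, 12, 10 → max 35
IV regrets: 13, 5, 0, 17, 0 → max 17
V regrets: 13, 27, 13, 1, 18 → max 27
VI regrets: 16, 11, 26, 19, 38 → max 38
Smallest max regret = 17 → IV.

IV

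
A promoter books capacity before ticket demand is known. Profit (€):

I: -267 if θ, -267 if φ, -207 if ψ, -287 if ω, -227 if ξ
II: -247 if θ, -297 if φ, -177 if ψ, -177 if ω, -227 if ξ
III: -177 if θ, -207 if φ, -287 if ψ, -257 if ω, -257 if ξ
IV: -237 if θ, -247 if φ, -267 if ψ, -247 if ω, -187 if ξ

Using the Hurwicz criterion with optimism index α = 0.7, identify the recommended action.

III

I: 0.7·(-207) + 0.3·(-287) = -231
II: 0.7·(-177) + 0.3·(-297) = -213
III: 0.7·(-177) + 0.3·(-287) = -210
IV: 0.7·(-187) + 0.3·(-267) = -211
Highest Hurwicz score = -210 → III.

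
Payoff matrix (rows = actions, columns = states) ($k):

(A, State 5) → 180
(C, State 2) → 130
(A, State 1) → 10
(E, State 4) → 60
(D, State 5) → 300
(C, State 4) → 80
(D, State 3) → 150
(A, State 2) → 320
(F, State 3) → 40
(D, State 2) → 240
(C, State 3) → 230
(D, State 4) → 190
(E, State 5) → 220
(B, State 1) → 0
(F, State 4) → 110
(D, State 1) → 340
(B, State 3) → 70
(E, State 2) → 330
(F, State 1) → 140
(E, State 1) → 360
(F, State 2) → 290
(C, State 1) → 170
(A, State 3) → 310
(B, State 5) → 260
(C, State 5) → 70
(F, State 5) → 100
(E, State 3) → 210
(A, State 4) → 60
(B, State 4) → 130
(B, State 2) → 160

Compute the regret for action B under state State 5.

Best payoff under State 5 is 300.
Regret = 300 − 260 = 40.

40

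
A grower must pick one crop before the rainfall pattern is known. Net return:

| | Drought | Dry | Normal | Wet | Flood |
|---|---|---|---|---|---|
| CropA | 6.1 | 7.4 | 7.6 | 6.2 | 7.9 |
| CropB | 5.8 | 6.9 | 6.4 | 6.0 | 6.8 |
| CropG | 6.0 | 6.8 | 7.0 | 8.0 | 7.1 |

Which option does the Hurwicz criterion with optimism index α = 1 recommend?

CropG

CropA: 1·7.9 + 0·6.1 = 7.9
CropB: 1·6.9 + 0·5.8 = 6.9
CropG: 1·8.0 + 0·6.0 = 8
Highest Hurwicz score = 8 → CropG.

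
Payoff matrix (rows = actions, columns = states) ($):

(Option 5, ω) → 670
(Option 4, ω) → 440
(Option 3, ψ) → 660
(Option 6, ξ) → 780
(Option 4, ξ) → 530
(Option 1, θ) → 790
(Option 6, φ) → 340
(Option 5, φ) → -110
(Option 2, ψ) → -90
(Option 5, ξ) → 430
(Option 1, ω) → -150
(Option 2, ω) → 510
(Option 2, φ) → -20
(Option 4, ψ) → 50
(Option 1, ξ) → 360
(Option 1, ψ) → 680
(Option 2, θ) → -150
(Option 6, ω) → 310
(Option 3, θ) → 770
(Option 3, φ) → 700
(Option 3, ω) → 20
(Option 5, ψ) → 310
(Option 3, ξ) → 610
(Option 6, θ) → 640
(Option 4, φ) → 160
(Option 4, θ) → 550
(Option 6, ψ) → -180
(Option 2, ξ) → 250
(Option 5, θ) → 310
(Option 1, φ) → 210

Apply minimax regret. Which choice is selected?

Option 4

Column bests: θ=790, φ=700, ψ=680, ω=670, ξ=780.
Option 1 regrets: 0, 490, 0, 820, 420 → max 820
Option 2 regrets: 940, 720, 770, 160, 530 → max 940
Option 3 regrets: 20, 0, 20, 650, 170 → max 650
Option 4 regrets: 240, 540, 630, 230, 250 → max 630
Option 5 regrets: 480, 810, 370, 0, 350 → max 810
Option 6 regrets: 150, 360, 860, 360, 0 → max 860
Smallest max regret = 630 → Option 4.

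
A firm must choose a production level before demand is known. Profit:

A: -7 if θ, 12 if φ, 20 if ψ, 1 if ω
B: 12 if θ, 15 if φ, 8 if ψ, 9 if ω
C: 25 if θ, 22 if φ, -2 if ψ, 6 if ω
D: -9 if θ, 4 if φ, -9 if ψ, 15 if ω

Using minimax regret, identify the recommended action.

Column bests: θ=25, φ=22, ψ=20, ω=15.
A regrets: 32, 10, 0, 14 → max 32
B regrets: 13, 7, 12, 6 → max 13
C regrets: 0, 0, 22, 9 → max 22
D regrets: 34, 18, 29, 0 → max 34
Smallest max regret = 13 → B.

B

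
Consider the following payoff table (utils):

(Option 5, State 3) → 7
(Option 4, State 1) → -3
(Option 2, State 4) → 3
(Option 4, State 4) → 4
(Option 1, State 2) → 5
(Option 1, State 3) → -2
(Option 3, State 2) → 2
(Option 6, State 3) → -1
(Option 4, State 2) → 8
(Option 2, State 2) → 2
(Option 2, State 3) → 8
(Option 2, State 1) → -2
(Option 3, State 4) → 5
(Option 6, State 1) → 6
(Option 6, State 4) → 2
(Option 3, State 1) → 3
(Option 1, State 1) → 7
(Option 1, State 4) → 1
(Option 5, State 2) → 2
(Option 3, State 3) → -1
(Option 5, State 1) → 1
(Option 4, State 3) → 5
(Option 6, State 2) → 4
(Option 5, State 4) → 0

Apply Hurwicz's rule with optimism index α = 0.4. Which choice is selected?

Option 5

Option 1: 0.4·7 + 0.6·(-2) = 1.6
Option 2: 0.4·8 + 0.6·(-2) = 2
Option 3: 0.4·5 + 0.6·(-1) = 1.4
Option 4: 0.4·8 + 0.6·(-3) = 1.4
Option 5: 0.4·7 + 0.6·0 = 2.8
Option 6: 0.4·6 + 0.6·(-1) = 1.8
Highest Hurwicz score = 2.8 → Option 5.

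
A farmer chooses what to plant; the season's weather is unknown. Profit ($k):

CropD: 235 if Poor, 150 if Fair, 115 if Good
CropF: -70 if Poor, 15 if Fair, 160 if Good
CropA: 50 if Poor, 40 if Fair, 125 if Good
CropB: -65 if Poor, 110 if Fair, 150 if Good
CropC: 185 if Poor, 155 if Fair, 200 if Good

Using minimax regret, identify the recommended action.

Column bests: Poor=235, Fair=155, Good=200.
CropD regrets: 0, 5, 85 → max 85
CropF regrets: 305, 140, 40 → max 305
CropA regrets: 185, 115, 75 → max 185
CropB regrets: 300, 45, 50 → max 300
CropC regrets: 50, 0, 0 → max 50
Smallest max regret = 50 → CropC.

CropC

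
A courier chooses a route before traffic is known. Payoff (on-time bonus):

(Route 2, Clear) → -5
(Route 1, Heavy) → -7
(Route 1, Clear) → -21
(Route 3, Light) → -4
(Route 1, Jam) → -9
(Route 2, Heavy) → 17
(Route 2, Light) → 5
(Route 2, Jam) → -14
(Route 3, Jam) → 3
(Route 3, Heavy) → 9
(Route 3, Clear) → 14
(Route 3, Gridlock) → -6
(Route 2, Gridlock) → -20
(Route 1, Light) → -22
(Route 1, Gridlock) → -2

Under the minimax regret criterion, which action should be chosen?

Column bests: Clear=14, Light=5, Heavy=17, Jam=3, Gridlock=-2.
Route 1 regrets: 35, 27, 24, 12, 0 → max 35
Route 2 regrets: 19, 0, 0, 17, 18 → max 19
Route 3 regrets: 0, 9, 8, 0, 4 → max 9
Smallest max regret = 9 → Route 3.

Route 3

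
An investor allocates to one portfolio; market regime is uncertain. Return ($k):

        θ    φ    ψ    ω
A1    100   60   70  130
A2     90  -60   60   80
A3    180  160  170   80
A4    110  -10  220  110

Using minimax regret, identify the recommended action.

A3

Column bests: θ=180, φ=160, ψ=220, ω=130.
A1 regrets: 80, 100, 150, 0 → max 150
A2 regrets: 90, 220, 160, 50 → max 220
A3 regrets: 0, 0, 50, 50 → max 50
A4 regrets: 70, 170, 0, 20 → max 170
Smallest max regret = 50 → A3.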